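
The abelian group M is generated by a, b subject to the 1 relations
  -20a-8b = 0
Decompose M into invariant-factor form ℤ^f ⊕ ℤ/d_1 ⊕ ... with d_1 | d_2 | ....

Answer: M ≅ ℤ^1 ⊕ ℤ/4

Derivation:
rank_ℚ(R)=1; free=2−1=1
SNF(R) diag = [4] → torsion [4]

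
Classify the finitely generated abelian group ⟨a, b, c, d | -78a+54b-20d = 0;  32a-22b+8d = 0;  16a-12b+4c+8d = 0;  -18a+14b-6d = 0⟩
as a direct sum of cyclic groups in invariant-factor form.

Answer: M ≅ ℤ/2 ⊕ ℤ/2 ⊕ ℤ/2 ⊕ ℤ/4

Derivation:
rank_ℚ(R)=4; free=4−4=0
SNF(R) diag = [2, 2, 2, 4] → torsion [2, 2, 2, 4]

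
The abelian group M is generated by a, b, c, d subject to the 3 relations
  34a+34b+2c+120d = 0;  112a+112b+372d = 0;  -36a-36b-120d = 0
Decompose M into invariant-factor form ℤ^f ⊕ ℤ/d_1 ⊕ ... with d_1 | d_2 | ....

Answer: M ≅ ℤ^1 ⊕ ℤ/2 ⊕ ℤ/4 ⊕ ℤ/12

Derivation:
rank_ℚ(R)=3; free=4−3=1
SNF(R) diag = [2, 4, 12] → torsion [2, 4, 12]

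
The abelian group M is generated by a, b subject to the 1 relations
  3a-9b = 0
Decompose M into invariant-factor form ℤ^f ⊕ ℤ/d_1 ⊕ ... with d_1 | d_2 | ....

Answer: M ≅ ℤ^1 ⊕ ℤ/3

Derivation:
rank_ℚ(R)=1; free=2−1=1
SNF(R) diag = [3] → torsion [3]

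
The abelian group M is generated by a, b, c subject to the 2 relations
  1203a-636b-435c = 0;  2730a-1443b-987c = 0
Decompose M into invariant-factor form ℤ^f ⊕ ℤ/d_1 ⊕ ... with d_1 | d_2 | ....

Answer: M ≅ ℤ^1 ⊕ ℤ/3 ⊕ ℤ/9

Derivation:
rank_ℚ(R)=2; free=3−2=1
SNF(R) diag = [3, 9] → torsion [3, 9]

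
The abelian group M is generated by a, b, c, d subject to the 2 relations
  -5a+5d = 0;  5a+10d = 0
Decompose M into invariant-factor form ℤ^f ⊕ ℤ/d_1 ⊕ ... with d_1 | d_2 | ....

Answer: M ≅ ℤ^2 ⊕ ℤ/5 ⊕ ℤ/15

Derivation:
rank_ℚ(R)=2; free=4−2=2
SNF(R) diag = [5, 15] → torsion [5, 15]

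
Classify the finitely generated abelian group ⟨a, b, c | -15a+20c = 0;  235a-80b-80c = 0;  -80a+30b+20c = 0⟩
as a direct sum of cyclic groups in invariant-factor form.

rank_ℚ(R)=3; free=3−3=0
SNF(R) diag = [5, 10, 20] → torsion [5, 10, 20]

Answer: M ≅ ℤ/5 ⊕ ℤ/10 ⊕ ℤ/20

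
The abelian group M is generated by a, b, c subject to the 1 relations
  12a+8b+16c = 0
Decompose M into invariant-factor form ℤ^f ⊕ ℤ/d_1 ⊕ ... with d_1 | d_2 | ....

rank_ℚ(R)=1; free=3−1=2
SNF(R) diag = [4] → torsion [4]

Answer: M ≅ ℤ^2 ⊕ ℤ/4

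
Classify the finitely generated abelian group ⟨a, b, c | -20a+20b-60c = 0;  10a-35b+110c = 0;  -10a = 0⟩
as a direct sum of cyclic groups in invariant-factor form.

Answer: M ≅ ℤ/5 ⊕ ℤ/10 ⊕ ℤ/20

Derivation:
rank_ℚ(R)=3; free=3−3=0
SNF(R) diag = [5, 10, 20] → torsion [5, 10, 20]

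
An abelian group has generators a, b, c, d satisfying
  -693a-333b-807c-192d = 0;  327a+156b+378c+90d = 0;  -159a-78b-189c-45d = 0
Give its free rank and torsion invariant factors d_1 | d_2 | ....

rank_ℚ(R)=3; free=4−3=1
SNF(R) diag = [3, 3, 9] → torsion [3, 3, 9]

Answer: M ≅ ℤ^1 ⊕ ℤ/3 ⊕ ℤ/3 ⊕ ℤ/9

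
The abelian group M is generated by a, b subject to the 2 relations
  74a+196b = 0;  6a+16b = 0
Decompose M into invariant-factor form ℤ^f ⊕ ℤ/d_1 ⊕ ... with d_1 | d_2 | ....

Answer: M ≅ ℤ/2 ⊕ ℤ/4

Derivation:
rank_ℚ(R)=2; free=2−2=0
SNF(R) diag = [2, 4] → torsion [2, 4]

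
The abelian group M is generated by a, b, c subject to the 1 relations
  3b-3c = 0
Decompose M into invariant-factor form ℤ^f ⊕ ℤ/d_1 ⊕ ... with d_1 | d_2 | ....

Answer: M ≅ ℤ^2 ⊕ ℤ/3

Derivation:
rank_ℚ(R)=1; free=3−1=2
SNF(R) diag = [3] → torsion [3]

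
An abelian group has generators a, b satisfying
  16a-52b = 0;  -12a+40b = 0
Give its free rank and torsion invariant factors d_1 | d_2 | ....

Answer: M ≅ ℤ/4 ⊕ ℤ/4

Derivation:
rank_ℚ(R)=2; free=2−2=0
SNF(R) diag = [4, 4] → torsion [4, 4]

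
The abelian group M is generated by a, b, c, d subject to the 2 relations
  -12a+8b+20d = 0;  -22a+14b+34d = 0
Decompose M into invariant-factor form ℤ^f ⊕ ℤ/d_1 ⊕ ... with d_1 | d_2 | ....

Answer: M ≅ ℤ^2 ⊕ ℤ/2 ⊕ ℤ/4

Derivation:
rank_ℚ(R)=2; free=4−2=2
SNF(R) diag = [2, 4] → torsion [2, 4]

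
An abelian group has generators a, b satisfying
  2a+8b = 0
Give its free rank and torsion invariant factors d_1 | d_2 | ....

rank_ℚ(R)=1; free=2−1=1
SNF(R) diag = [2] → torsion [2]

Answer: M ≅ ℤ^1 ⊕ ℤ/2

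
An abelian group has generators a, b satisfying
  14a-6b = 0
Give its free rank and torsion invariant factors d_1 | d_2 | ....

Answer: M ≅ ℤ^1 ⊕ ℤ/2

Derivation:
rank_ℚ(R)=1; free=2−1=1
SNF(R) diag = [2] → torsion [2]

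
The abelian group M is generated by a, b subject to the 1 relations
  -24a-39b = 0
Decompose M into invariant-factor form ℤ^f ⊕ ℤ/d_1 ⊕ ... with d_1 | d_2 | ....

Answer: M ≅ ℤ^1 ⊕ ℤ/3

Derivation:
rank_ℚ(R)=1; free=2−1=1
SNF(R) diag = [3] → torsion [3]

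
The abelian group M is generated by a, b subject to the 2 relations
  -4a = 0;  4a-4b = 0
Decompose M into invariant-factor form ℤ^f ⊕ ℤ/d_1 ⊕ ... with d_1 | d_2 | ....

Answer: M ≅ ℤ/4 ⊕ ℤ/4

Derivation:
rank_ℚ(R)=2; free=2−2=0
SNF(R) diag = [4, 4] → torsion [4, 4]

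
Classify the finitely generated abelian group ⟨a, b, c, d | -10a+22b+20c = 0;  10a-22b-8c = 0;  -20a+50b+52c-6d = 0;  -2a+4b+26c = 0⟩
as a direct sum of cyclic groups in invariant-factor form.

rank_ℚ(R)=4; free=4−4=0
SNF(R) diag = [2, 2, 6, 12] → torsion [2, 2, 6, 12]

Answer: M ≅ ℤ/2 ⊕ ℤ/2 ⊕ ℤ/6 ⊕ ℤ/12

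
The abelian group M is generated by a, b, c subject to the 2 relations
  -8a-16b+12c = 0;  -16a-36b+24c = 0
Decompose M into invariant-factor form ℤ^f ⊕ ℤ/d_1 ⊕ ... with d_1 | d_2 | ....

rank_ℚ(R)=2; free=3−2=1
SNF(R) diag = [4, 4] → torsion [4, 4]

Answer: M ≅ ℤ^1 ⊕ ℤ/4 ⊕ ℤ/4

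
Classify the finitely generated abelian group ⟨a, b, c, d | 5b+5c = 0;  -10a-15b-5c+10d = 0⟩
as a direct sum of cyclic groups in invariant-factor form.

Answer: M ≅ ℤ^2 ⊕ ℤ/5 ⊕ ℤ/10

Derivation:
rank_ℚ(R)=2; free=4−2=2
SNF(R) diag = [5, 10] → torsion [5, 10]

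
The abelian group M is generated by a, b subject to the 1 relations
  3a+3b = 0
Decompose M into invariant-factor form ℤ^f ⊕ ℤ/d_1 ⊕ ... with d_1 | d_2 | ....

Answer: M ≅ ℤ^1 ⊕ ℤ/3

Derivation:
rank_ℚ(R)=1; free=2−1=1
SNF(R) diag = [3] → torsion [3]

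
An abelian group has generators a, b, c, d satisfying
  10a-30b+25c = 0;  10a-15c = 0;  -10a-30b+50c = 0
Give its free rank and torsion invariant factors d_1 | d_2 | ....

rank_ℚ(R)=3; free=4−3=1
SNF(R) diag = [5, 10, 30] → torsion [5, 10, 30]

Answer: M ≅ ℤ^1 ⊕ ℤ/5 ⊕ ℤ/10 ⊕ ℤ/30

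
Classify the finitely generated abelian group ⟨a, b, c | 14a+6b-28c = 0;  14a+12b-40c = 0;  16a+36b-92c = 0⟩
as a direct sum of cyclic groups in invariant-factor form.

Answer: M ≅ ℤ/2 ⊕ ℤ/6 ⊕ ℤ/12

Derivation:
rank_ℚ(R)=3; free=3−3=0
SNF(R) diag = [2, 6, 12] → torsion [2, 6, 12]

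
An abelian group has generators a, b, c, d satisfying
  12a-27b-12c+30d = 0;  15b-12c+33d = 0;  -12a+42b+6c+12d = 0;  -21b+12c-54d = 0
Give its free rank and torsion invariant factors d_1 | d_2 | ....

rank_ℚ(R)=4; free=4−4=0
SNF(R) diag = [3, 3, 6, 12] → torsion [3, 3, 6, 12]

Answer: M ≅ ℤ/3 ⊕ ℤ/3 ⊕ ℤ/6 ⊕ ℤ/12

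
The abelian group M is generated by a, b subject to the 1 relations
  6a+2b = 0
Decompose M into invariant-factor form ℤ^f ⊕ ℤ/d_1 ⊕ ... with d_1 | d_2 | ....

rank_ℚ(R)=1; free=2−1=1
SNF(R) diag = [2] → torsion [2]

Answer: M ≅ ℤ^1 ⊕ ℤ/2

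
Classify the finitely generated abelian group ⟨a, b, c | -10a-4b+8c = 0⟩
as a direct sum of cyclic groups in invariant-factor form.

rank_ℚ(R)=1; free=3−1=2
SNF(R) diag = [2] → torsion [2]

Answer: M ≅ ℤ^2 ⊕ ℤ/2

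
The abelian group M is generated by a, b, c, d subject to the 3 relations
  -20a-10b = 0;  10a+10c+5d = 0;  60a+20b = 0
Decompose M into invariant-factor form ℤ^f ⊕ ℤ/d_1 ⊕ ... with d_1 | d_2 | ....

Answer: M ≅ ℤ^1 ⊕ ℤ/5 ⊕ ℤ/10 ⊕ ℤ/20

Derivation:
rank_ℚ(R)=3; free=4−3=1
SNF(R) diag = [5, 10, 20] → torsion [5, 10, 20]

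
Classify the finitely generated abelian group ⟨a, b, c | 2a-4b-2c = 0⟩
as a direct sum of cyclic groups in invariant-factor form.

rank_ℚ(R)=1; free=3−1=2
SNF(R) diag = [2] → torsion [2]

Answer: M ≅ ℤ^2 ⊕ ℤ/2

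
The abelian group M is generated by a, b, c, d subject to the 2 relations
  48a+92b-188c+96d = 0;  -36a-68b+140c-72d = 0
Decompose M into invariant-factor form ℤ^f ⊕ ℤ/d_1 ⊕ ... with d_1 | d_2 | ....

Answer: M ≅ ℤ^2 ⊕ ℤ/4 ⊕ ℤ/12

Derivation:
rank_ℚ(R)=2; free=4−2=2
SNF(R) diag = [4, 12] → torsion [4, 12]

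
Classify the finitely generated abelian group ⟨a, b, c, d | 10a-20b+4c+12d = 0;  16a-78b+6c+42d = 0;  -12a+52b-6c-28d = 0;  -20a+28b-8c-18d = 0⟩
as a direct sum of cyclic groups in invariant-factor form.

rank_ℚ(R)=4; free=4−4=0
SNF(R) diag = [2, 2, 2, 6] → torsion [2, 2, 2, 6]

Answer: M ≅ ℤ/2 ⊕ ℤ/2 ⊕ ℤ/2 ⊕ ℤ/6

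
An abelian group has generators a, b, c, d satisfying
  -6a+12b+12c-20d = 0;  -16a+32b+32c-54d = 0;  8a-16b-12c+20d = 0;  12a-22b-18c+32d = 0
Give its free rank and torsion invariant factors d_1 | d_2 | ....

rank_ℚ(R)=4; free=4−4=0
SNF(R) diag = [2, 2, 2, 4] → torsion [2, 2, 2, 4]

Answer: M ≅ ℤ/2 ⊕ ℤ/2 ⊕ ℤ/2 ⊕ ℤ/4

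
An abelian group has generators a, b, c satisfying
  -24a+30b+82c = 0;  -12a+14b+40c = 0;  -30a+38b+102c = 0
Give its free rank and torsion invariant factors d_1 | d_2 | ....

rank_ℚ(R)=3; free=3−3=0
SNF(R) diag = [2, 2, 6] → torsion [2, 2, 6]

Answer: M ≅ ℤ/2 ⊕ ℤ/2 ⊕ ℤ/6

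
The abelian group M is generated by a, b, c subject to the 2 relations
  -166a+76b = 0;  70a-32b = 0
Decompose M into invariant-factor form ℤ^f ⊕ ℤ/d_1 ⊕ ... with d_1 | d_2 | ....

rank_ℚ(R)=2; free=3−2=1
SNF(R) diag = [2, 4] → torsion [2, 4]

Answer: M ≅ ℤ^1 ⊕ ℤ/2 ⊕ ℤ/4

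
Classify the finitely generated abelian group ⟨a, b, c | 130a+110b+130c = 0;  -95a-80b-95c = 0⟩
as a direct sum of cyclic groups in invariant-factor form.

rank_ℚ(R)=2; free=3−2=1
SNF(R) diag = [5, 10] → torsion [5, 10]

Answer: M ≅ ℤ^1 ⊕ ℤ/5 ⊕ ℤ/10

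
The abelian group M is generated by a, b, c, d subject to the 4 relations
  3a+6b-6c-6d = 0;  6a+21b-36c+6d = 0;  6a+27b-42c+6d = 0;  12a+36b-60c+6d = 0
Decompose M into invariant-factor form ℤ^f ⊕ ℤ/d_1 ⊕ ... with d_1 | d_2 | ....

rank_ℚ(R)=4; free=4−4=0
SNF(R) diag = [3, 3, 6, 6] → torsion [3, 3, 6, 6]

Answer: M ≅ ℤ/3 ⊕ ℤ/3 ⊕ ℤ/6 ⊕ ℤ/6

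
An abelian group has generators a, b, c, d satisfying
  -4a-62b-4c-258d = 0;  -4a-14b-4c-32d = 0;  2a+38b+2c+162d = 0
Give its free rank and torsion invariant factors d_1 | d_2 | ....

Answer: M ≅ ℤ^1 ⊕ ℤ/2 ⊕ ℤ/2 ⊕ ℤ/2

Derivation:
rank_ℚ(R)=3; free=4−3=1
SNF(R) diag = [2, 2, 2] → torsion [2, 2, 2]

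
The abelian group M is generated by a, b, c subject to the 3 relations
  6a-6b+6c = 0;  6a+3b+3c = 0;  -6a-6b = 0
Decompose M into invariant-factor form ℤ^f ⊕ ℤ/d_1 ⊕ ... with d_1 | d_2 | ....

Answer: M ≅ ℤ/3 ⊕ ℤ/6 ⊕ ℤ/6

Derivation:
rank_ℚ(R)=3; free=3−3=0
SNF(R) diag = [3, 6, 6] → torsion [3, 6, 6]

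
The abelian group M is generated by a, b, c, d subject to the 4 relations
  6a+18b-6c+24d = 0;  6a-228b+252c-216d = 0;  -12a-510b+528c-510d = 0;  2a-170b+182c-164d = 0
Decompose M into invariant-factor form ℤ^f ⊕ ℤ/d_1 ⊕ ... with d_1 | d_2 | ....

Answer: M ≅ ℤ/2 ⊕ ℤ/6 ⊕ ℤ/18 ⊕ ℤ/36

Derivation:
rank_ℚ(R)=4; free=4−4=0
SNF(R) diag = [2, 6, 18, 36] → torsion [2, 6, 18, 36]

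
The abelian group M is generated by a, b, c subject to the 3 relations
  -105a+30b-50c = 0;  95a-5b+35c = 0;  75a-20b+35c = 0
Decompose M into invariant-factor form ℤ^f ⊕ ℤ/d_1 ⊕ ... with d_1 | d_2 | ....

rank_ℚ(R)=3; free=3−3=0
SNF(R) diag = [5, 5, 5] → torsion [5, 5, 5]

Answer: M ≅ ℤ/5 ⊕ ℤ/5 ⊕ ℤ/5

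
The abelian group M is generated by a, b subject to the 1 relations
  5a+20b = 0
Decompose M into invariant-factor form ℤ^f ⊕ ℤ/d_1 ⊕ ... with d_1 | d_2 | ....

rank_ℚ(R)=1; free=2−1=1
SNF(R) diag = [5] → torsion [5]

Answer: M ≅ ℤ^1 ⊕ ℤ/5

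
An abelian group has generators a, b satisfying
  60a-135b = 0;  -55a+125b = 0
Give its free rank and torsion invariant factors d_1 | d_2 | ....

Answer: M ≅ ℤ/5 ⊕ ℤ/15

Derivation:
rank_ℚ(R)=2; free=2−2=0
SNF(R) diag = [5, 15] → torsion [5, 15]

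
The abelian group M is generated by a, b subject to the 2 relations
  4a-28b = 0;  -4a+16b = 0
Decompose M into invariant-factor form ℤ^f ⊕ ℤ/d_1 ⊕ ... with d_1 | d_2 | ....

rank_ℚ(R)=2; free=2−2=0
SNF(R) diag = [4, 12] → torsion [4, 12]

Answer: M ≅ ℤ/4 ⊕ ℤ/12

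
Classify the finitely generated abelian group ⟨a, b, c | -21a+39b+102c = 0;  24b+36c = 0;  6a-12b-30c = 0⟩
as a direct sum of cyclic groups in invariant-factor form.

Answer: M ≅ ℤ/3 ⊕ ℤ/6 ⊕ ℤ/12

Derivation:
rank_ℚ(R)=3; free=3−3=0
SNF(R) diag = [3, 6, 12] → torsion [3, 6, 12]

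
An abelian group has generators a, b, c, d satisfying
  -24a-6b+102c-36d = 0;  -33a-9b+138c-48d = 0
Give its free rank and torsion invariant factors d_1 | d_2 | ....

rank_ℚ(R)=2; free=4−2=2
SNF(R) diag = [3, 6] → torsion [3, 6]

Answer: M ≅ ℤ^2 ⊕ ℤ/3 ⊕ ℤ/6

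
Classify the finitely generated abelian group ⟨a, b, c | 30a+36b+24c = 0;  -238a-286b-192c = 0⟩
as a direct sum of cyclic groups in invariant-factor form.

rank_ℚ(R)=2; free=3−2=1
SNF(R) diag = [2, 6] → torsion [2, 6]

Answer: M ≅ ℤ^1 ⊕ ℤ/2 ⊕ ℤ/6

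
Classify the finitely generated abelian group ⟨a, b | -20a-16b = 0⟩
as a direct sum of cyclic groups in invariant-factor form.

Answer: M ≅ ℤ^1 ⊕ ℤ/4

Derivation:
rank_ℚ(R)=1; free=2−1=1
SNF(R) diag = [4] → torsion [4]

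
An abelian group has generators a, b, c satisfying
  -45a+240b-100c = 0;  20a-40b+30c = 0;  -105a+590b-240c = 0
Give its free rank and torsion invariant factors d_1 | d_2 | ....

Answer: M ≅ ℤ/5 ⊕ ℤ/10 ⊕ ℤ/10

Derivation:
rank_ℚ(R)=3; free=3−3=0
SNF(R) diag = [5, 10, 10] → torsion [5, 10, 10]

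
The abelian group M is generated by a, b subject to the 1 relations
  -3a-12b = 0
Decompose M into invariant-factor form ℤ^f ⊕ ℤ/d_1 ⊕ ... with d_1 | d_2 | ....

Answer: M ≅ ℤ^1 ⊕ ℤ/3

Derivation:
rank_ℚ(R)=1; free=2−1=1
SNF(R) diag = [3] → torsion [3]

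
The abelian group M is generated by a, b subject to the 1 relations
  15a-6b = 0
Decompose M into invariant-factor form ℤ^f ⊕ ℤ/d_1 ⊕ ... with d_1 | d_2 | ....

Answer: M ≅ ℤ^1 ⊕ ℤ/3

Derivation:
rank_ℚ(R)=1; free=2−1=1
SNF(R) diag = [3] → torsion [3]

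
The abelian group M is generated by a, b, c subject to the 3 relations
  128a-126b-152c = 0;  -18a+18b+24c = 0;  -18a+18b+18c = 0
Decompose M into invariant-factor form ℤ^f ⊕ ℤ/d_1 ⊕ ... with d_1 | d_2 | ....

rank_ℚ(R)=3; free=3−3=0
SNF(R) diag = [2, 6, 18] → torsion [2, 6, 18]

Answer: M ≅ ℤ/2 ⊕ ℤ/6 ⊕ ℤ/18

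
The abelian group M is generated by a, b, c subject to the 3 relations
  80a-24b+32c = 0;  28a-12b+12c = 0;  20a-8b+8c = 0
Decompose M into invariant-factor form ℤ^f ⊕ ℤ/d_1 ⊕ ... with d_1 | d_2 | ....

Answer: M ≅ ℤ/4 ⊕ ℤ/4 ⊕ ℤ/8

Derivation:
rank_ℚ(R)=3; free=3−3=0
SNF(R) diag = [4, 4, 8] → torsion [4, 4, 8]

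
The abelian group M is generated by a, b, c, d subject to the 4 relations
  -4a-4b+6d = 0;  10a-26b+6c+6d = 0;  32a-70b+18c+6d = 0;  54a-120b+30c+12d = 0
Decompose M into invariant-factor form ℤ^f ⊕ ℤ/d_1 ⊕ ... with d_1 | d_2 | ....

Answer: M ≅ ℤ/2 ⊕ ℤ/6 ⊕ ℤ/6 ⊕ ℤ/6

Derivation:
rank_ℚ(R)=4; free=4−4=0
SNF(R) diag = [2, 6, 6, 6] → torsion [2, 6, 6, 6]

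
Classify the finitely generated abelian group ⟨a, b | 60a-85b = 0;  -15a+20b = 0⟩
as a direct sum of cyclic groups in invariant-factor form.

Answer: M ≅ ℤ/5 ⊕ ℤ/15

Derivation:
rank_ℚ(R)=2; free=2−2=0
SNF(R) diag = [5, 15] → torsion [5, 15]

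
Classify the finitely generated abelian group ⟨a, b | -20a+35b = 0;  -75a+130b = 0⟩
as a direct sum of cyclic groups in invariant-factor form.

rank_ℚ(R)=2; free=2−2=0
SNF(R) diag = [5, 5] → torsion [5, 5]

Answer: M ≅ ℤ/5 ⊕ ℤ/5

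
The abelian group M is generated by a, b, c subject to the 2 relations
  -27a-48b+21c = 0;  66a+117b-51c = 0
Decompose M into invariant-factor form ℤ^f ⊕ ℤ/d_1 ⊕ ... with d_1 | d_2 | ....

Answer: M ≅ ℤ^1 ⊕ ℤ/3 ⊕ ℤ/3

Derivation:
rank_ℚ(R)=2; free=3−2=1
SNF(R) diag = [3, 3] → torsion [3, 3]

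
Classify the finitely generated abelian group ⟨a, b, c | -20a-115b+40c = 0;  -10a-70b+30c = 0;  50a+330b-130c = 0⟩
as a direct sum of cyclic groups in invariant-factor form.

Answer: M ≅ ℤ/5 ⊕ ℤ/10 ⊕ ℤ/20

Derivation:
rank_ℚ(R)=3; free=3−3=0
SNF(R) diag = [5, 10, 20] → torsion [5, 10, 20]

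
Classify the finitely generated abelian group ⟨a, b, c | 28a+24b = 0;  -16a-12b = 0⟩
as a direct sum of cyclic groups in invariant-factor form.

rank_ℚ(R)=2; free=3−2=1
SNF(R) diag = [4, 12] → torsion [4, 12]

Answer: M ≅ ℤ^1 ⊕ ℤ/4 ⊕ ℤ/12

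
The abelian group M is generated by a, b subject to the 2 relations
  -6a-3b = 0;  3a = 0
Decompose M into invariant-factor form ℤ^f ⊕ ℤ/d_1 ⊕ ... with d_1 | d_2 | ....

Answer: M ≅ ℤ/3 ⊕ ℤ/3

Derivation:
rank_ℚ(R)=2; free=2−2=0
SNF(R) diag = [3, 3] → torsion [3, 3]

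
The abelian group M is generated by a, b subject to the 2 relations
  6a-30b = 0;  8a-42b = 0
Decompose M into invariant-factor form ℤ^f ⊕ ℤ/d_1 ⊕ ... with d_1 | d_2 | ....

rank_ℚ(R)=2; free=2−2=0
SNF(R) diag = [2, 6] → torsion [2, 6]

Answer: M ≅ ℤ/2 ⊕ ℤ/6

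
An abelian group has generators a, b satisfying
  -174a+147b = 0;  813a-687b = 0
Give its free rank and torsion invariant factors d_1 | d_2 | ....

Answer: M ≅ ℤ/3 ⊕ ℤ/9

Derivation:
rank_ℚ(R)=2; free=2−2=0
SNF(R) diag = [3, 9] → torsion [3, 9]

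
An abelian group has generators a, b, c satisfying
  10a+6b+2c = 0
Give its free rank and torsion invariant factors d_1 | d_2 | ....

rank_ℚ(R)=1; free=3−1=2
SNF(R) diag = [2] → torsion [2]

Answer: M ≅ ℤ^2 ⊕ ℤ/2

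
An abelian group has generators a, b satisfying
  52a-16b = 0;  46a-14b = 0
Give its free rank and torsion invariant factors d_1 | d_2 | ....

Answer: M ≅ ℤ/2 ⊕ ℤ/4

Derivation:
rank_ℚ(R)=2; free=2−2=0
SNF(R) diag = [2, 4] → torsion [2, 4]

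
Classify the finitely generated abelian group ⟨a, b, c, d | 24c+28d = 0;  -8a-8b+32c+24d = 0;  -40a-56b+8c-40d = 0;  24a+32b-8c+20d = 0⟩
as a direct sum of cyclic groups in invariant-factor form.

rank_ℚ(R)=4; free=4−4=0
SNF(R) diag = [4, 8, 8, 24] → torsion [4, 8, 8, 24]

Answer: M ≅ ℤ/4 ⊕ ℤ/8 ⊕ ℤ/8 ⊕ ℤ/24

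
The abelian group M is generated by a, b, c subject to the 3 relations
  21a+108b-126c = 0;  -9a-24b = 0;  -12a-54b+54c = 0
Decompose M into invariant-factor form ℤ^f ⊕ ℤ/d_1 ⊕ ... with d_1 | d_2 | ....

Answer: M ≅ ℤ/3 ⊕ ℤ/6 ⊕ ℤ/18

Derivation:
rank_ℚ(R)=3; free=3−3=0
SNF(R) diag = [3, 6, 18] → torsion [3, 6, 18]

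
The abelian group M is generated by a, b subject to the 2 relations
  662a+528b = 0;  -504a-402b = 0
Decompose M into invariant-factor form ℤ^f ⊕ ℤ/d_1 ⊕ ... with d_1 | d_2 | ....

Answer: M ≅ ℤ/2 ⊕ ℤ/6

Derivation:
rank_ℚ(R)=2; free=2−2=0
SNF(R) diag = [2, 6] → torsion [2, 6]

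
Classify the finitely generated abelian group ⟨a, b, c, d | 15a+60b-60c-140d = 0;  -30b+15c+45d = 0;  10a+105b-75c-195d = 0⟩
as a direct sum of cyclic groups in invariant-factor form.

Answer: M ≅ ℤ^1 ⊕ ℤ/5 ⊕ ℤ/5 ⊕ ℤ/15

Derivation:
rank_ℚ(R)=3; free=4−3=1
SNF(R) diag = [5, 5, 15] → torsion [5, 5, 15]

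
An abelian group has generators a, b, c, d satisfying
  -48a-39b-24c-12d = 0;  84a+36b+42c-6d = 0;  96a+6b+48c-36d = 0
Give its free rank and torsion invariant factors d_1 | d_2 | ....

rank_ℚ(R)=3; free=4−3=1
SNF(R) diag = [3, 6, 12] → torsion [3, 6, 12]

Answer: M ≅ ℤ^1 ⊕ ℤ/3 ⊕ ℤ/6 ⊕ ℤ/12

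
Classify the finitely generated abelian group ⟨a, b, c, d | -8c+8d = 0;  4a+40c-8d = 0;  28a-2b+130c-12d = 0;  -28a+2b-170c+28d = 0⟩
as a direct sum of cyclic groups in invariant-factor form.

rank_ℚ(R)=4; free=4−4=0
SNF(R) diag = [2, 4, 8, 24] → torsion [2, 4, 8, 24]

Answer: M ≅ ℤ/2 ⊕ ℤ/4 ⊕ ℤ/8 ⊕ ℤ/24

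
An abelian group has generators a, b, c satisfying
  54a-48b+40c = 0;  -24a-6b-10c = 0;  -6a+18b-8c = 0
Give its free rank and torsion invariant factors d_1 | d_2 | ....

Answer: M ≅ ℤ/2 ⊕ ℤ/6 ⊕ ℤ/6

Derivation:
rank_ℚ(R)=3; free=3−3=0
SNF(R) diag = [2, 6, 6] → torsion [2, 6, 6]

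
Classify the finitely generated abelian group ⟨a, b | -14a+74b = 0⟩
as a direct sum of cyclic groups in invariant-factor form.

Answer: M ≅ ℤ^1 ⊕ ℤ/2

Derivation:
rank_ℚ(R)=1; free=2−1=1
SNF(R) diag = [2] → torsion [2]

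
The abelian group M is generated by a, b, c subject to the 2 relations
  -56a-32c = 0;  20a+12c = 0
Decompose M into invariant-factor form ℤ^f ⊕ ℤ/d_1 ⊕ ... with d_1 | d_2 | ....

rank_ℚ(R)=2; free=3−2=1
SNF(R) diag = [4, 8] → torsion [4, 8]

Answer: M ≅ ℤ^1 ⊕ ℤ/4 ⊕ ℤ/8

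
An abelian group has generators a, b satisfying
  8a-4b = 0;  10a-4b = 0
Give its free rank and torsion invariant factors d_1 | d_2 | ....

Answer: M ≅ ℤ/2 ⊕ ℤ/4

Derivation:
rank_ℚ(R)=2; free=2−2=0
SNF(R) diag = [2, 4] → torsion [2, 4]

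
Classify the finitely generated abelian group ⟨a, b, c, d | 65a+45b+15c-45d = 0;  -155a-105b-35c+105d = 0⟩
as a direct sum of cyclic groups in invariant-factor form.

rank_ℚ(R)=2; free=4−2=2
SNF(R) diag = [5, 10] → torsion [5, 10]

Answer: M ≅ ℤ^2 ⊕ ℤ/5 ⊕ ℤ/10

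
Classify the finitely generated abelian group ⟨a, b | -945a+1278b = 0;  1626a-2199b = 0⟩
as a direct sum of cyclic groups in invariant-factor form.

rank_ℚ(R)=2; free=2−2=0
SNF(R) diag = [3, 9] → torsion [3, 9]

Answer: M ≅ ℤ/3 ⊕ ℤ/9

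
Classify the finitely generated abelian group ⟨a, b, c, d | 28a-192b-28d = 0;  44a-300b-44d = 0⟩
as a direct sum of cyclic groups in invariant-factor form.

rank_ℚ(R)=2; free=4−2=2
SNF(R) diag = [4, 12] → torsion [4, 12]

Answer: M ≅ ℤ^2 ⊕ ℤ/4 ⊕ ℤ/12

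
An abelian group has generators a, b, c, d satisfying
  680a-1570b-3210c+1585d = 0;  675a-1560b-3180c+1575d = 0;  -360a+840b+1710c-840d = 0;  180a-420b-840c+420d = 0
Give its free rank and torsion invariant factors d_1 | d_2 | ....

Answer: M ≅ ℤ/5 ⊕ ℤ/15 ⊕ ℤ/30 ⊕ ℤ/60

Derivation:
rank_ℚ(R)=4; free=4−4=0
SNF(R) diag = [5, 15, 30, 60] → torsion [5, 15, 30, 60]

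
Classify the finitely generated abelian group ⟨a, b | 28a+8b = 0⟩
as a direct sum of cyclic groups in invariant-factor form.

rank_ℚ(R)=1; free=2−1=1
SNF(R) diag = [4] → torsion [4]

Answer: M ≅ ℤ^1 ⊕ ℤ/4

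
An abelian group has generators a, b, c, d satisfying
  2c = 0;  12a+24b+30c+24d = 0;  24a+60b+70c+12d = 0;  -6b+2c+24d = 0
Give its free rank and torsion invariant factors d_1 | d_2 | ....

rank_ℚ(R)=4; free=4−4=0
SNF(R) diag = [2, 6, 12, 12] → torsion [2, 6, 12, 12]

Answer: M ≅ ℤ/2 ⊕ ℤ/6 ⊕ ℤ/12 ⊕ ℤ/12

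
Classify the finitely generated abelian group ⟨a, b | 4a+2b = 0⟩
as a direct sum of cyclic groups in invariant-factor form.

rank_ℚ(R)=1; free=2−1=1
SNF(R) diag = [2] → torsion [2]

Answer: M ≅ ℤ^1 ⊕ ℤ/2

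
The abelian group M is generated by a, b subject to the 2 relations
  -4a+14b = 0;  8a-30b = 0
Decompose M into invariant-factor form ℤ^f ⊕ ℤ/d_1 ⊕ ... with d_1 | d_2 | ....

Answer: M ≅ ℤ/2 ⊕ ℤ/4

Derivation:
rank_ℚ(R)=2; free=2−2=0
SNF(R) diag = [2, 4] → torsion [2, 4]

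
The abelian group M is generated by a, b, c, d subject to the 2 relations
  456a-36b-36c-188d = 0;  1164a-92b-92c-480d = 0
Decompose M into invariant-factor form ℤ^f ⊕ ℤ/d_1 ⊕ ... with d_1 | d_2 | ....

rank_ℚ(R)=2; free=4−2=2
SNF(R) diag = [4, 4] → torsion [4, 4]

Answer: M ≅ ℤ^2 ⊕ ℤ/4 ⊕ ℤ/4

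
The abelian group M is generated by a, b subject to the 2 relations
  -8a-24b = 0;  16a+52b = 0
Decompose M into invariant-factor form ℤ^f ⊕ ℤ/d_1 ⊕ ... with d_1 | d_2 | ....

rank_ℚ(R)=2; free=2−2=0
SNF(R) diag = [4, 8] → torsion [4, 8]

Answer: M ≅ ℤ/4 ⊕ ℤ/8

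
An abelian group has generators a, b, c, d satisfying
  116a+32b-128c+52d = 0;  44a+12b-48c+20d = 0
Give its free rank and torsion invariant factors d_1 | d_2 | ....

rank_ℚ(R)=2; free=4−2=2
SNF(R) diag = [4, 4] → torsion [4, 4]

Answer: M ≅ ℤ^2 ⊕ ℤ/4 ⊕ ℤ/4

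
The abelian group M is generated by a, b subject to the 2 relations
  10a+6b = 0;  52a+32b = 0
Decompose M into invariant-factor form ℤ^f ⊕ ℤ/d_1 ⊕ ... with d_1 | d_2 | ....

Answer: M ≅ ℤ/2 ⊕ ℤ/4

Derivation:
rank_ℚ(R)=2; free=2−2=0
SNF(R) diag = [2, 4] → torsion [2, 4]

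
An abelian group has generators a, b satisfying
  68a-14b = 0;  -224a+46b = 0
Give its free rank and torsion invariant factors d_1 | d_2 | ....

rank_ℚ(R)=2; free=2−2=0
SNF(R) diag = [2, 4] → torsion [2, 4]

Answer: M ≅ ℤ/2 ⊕ ℤ/4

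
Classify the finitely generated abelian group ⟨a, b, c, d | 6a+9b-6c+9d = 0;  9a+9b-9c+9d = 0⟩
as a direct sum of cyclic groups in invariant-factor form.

rank_ℚ(R)=2; free=4−2=2
SNF(R) diag = [3, 9] → torsion [3, 9]

Answer: M ≅ ℤ^2 ⊕ ℤ/3 ⊕ ℤ/9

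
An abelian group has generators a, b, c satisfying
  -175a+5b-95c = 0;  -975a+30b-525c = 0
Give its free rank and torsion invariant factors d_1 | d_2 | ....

Answer: M ≅ ℤ^1 ⊕ ℤ/5 ⊕ ℤ/15

Derivation:
rank_ℚ(R)=2; free=3−2=1
SNF(R) diag = [5, 15] → torsion [5, 15]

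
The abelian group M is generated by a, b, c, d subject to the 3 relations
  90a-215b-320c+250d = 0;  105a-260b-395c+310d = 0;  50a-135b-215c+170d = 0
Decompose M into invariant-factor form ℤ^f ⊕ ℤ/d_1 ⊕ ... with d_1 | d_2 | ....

Answer: M ≅ ℤ^1 ⊕ ℤ/5 ⊕ ℤ/5 ⊕ ℤ/15

Derivation:
rank_ℚ(R)=3; free=4−3=1
SNF(R) diag = [5, 5, 15] → torsion [5, 5, 15]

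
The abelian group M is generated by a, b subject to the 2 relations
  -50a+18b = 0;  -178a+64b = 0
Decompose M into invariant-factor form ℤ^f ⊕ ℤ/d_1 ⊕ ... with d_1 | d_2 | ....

Answer: M ≅ ℤ/2 ⊕ ℤ/2

Derivation:
rank_ℚ(R)=2; free=2−2=0
SNF(R) diag = [2, 2] → torsion [2, 2]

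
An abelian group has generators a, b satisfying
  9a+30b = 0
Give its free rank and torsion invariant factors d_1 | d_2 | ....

Answer: M ≅ ℤ^1 ⊕ ℤ/3

Derivation:
rank_ℚ(R)=1; free=2−1=1
SNF(R) diag = [3] → torsion [3]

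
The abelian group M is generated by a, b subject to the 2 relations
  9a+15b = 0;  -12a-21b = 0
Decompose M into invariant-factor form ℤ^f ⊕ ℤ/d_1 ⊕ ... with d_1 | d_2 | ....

Answer: M ≅ ℤ/3 ⊕ ℤ/3

Derivation:
rank_ℚ(R)=2; free=2−2=0
SNF(R) diag = [3, 3] → torsion [3, 3]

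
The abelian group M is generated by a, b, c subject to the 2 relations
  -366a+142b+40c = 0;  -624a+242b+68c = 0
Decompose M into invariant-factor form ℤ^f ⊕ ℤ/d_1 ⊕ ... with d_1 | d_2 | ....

Answer: M ≅ ℤ^1 ⊕ ℤ/2 ⊕ ℤ/6

Derivation:
rank_ℚ(R)=2; free=3−2=1
SNF(R) diag = [2, 6] → torsion [2, 6]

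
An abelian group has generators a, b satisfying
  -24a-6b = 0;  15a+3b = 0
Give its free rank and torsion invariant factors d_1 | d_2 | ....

rank_ℚ(R)=2; free=2−2=0
SNF(R) diag = [3, 6] → torsion [3, 6]

Answer: M ≅ ℤ/3 ⊕ ℤ/6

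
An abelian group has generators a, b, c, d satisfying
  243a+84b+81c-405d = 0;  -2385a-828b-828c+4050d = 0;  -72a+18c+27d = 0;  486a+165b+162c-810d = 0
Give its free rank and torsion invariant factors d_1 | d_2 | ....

rank_ℚ(R)=4; free=4−4=0
SNF(R) diag = [3, 9, 27, 81] → torsion [3, 9, 27, 81]

Answer: M ≅ ℤ/3 ⊕ ℤ/9 ⊕ ℤ/27 ⊕ ℤ/81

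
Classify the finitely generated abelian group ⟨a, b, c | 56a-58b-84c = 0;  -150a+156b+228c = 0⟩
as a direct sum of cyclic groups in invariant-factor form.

Answer: M ≅ ℤ^1 ⊕ ℤ/2 ⊕ ℤ/6

Derivation:
rank_ℚ(R)=2; free=3−2=1
SNF(R) diag = [2, 6] → torsion [2, 6]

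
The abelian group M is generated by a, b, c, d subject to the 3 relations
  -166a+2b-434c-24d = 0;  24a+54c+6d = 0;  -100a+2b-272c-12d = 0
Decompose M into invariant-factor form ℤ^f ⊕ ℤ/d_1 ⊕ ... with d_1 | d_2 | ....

rank_ℚ(R)=3; free=4−3=1
SNF(R) diag = [2, 6, 18] → torsion [2, 6, 18]

Answer: M ≅ ℤ^1 ⊕ ℤ/2 ⊕ ℤ/6 ⊕ ℤ/18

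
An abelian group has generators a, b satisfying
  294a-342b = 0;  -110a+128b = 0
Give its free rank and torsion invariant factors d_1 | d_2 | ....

Answer: M ≅ ℤ/2 ⊕ ℤ/6

Derivation:
rank_ℚ(R)=2; free=2−2=0
SNF(R) diag = [2, 6] → torsion [2, 6]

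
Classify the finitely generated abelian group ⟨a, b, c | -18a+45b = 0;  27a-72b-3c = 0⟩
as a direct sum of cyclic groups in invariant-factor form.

rank_ℚ(R)=2; free=3−2=1
SNF(R) diag = [3, 9] → torsion [3, 9]

Answer: M ≅ ℤ^1 ⊕ ℤ/3 ⊕ ℤ/9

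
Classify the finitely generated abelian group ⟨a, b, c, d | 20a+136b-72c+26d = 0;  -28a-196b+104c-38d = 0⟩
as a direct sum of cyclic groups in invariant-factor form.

rank_ℚ(R)=2; free=4−2=2
SNF(R) diag = [2, 4] → torsion [2, 4]

Answer: M ≅ ℤ^2 ⊕ ℤ/2 ⊕ ℤ/4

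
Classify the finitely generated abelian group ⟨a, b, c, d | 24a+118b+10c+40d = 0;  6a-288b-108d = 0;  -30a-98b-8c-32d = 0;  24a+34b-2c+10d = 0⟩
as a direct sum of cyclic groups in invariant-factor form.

rank_ℚ(R)=4; free=4−4=0
SNF(R) diag = [2, 6, 18, 18] → torsion [2, 6, 18, 18]

Answer: M ≅ ℤ/2 ⊕ ℤ/6 ⊕ ℤ/18 ⊕ ℤ/18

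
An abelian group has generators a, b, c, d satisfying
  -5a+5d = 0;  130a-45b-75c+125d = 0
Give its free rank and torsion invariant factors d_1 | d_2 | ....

rank_ℚ(R)=2; free=4−2=2
SNF(R) diag = [5, 15] → torsion [5, 15]

Answer: M ≅ ℤ^2 ⊕ ℤ/5 ⊕ ℤ/15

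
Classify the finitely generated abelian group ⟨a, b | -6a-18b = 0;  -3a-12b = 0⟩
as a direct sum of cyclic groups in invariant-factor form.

Answer: M ≅ ℤ/3 ⊕ ℤ/6

Derivation:
rank_ℚ(R)=2; free=2−2=0
SNF(R) diag = [3, 6] → torsion [3, 6]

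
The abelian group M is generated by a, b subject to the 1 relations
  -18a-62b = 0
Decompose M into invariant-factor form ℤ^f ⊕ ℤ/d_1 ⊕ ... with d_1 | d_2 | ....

Answer: M ≅ ℤ^1 ⊕ ℤ/2

Derivation:
rank_ℚ(R)=1; free=2−1=1
SNF(R) diag = [2] → torsion [2]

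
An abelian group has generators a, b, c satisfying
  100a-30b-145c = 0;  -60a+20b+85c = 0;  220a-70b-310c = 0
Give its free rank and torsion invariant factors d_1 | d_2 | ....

Answer: M ≅ ℤ/5 ⊕ ℤ/10 ⊕ ℤ/20

Derivation:
rank_ℚ(R)=3; free=3−3=0
SNF(R) diag = [5, 10, 20] → torsion [5, 10, 20]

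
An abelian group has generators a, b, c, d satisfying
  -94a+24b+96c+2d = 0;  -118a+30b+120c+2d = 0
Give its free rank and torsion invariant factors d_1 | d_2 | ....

Answer: M ≅ ℤ^2 ⊕ ℤ/2 ⊕ ℤ/6

Derivation:
rank_ℚ(R)=2; free=4−2=2
SNF(R) diag = [2, 6] → torsion [2, 6]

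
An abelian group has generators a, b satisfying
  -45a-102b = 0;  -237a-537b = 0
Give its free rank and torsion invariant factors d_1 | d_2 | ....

rank_ℚ(R)=2; free=2−2=0
SNF(R) diag = [3, 3] → torsion [3, 3]

Answer: M ≅ ℤ/3 ⊕ ℤ/3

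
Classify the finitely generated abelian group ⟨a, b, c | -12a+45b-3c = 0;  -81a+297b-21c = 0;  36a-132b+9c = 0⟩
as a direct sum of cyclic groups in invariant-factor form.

Answer: M ≅ ℤ/3 ⊕ ℤ/3 ⊕ ℤ/3

Derivation:
rank_ℚ(R)=3; free=3−3=0
SNF(R) diag = [3, 3, 3] → torsion [3, 3, 3]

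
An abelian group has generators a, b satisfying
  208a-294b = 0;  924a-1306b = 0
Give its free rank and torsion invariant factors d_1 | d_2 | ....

Answer: M ≅ ℤ/2 ⊕ ℤ/4

Derivation:
rank_ℚ(R)=2; free=2−2=0
SNF(R) diag = [2, 4] → torsion [2, 4]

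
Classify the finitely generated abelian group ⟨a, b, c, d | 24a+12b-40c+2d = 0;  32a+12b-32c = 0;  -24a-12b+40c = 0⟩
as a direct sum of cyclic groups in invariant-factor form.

Answer: M ≅ ℤ^1 ⊕ ℤ/2 ⊕ ℤ/4 ⊕ ℤ/8

Derivation:
rank_ℚ(R)=3; free=4−3=1
SNF(R) diag = [2, 4, 8] → torsion [2, 4, 8]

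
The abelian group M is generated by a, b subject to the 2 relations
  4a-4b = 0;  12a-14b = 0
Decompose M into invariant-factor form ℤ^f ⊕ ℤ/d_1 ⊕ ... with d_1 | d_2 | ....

Answer: M ≅ ℤ/2 ⊕ ℤ/4

Derivation:
rank_ℚ(R)=2; free=2−2=0
SNF(R) diag = [2, 4] → torsion [2, 4]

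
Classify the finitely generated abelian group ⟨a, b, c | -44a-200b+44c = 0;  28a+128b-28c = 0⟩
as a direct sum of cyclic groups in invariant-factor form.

rank_ℚ(R)=2; free=3−2=1
SNF(R) diag = [4, 8] → torsion [4, 8]

Answer: M ≅ ℤ^1 ⊕ ℤ/4 ⊕ ℤ/8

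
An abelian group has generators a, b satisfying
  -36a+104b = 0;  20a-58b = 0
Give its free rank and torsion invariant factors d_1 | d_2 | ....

rank_ℚ(R)=2; free=2−2=0
SNF(R) diag = [2, 4] → torsion [2, 4]

Answer: M ≅ ℤ/2 ⊕ ℤ/4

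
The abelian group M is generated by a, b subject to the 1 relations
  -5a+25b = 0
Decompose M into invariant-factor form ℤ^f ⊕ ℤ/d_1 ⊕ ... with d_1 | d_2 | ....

rank_ℚ(R)=1; free=2−1=1
SNF(R) diag = [5] → torsion [5]

Answer: M ≅ ℤ^1 ⊕ ℤ/5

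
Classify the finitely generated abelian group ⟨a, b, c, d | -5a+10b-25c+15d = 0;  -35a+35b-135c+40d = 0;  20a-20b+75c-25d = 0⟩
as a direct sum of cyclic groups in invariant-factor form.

Answer: M ≅ ℤ^1 ⊕ ℤ/5 ⊕ ℤ/5 ⊕ ℤ/15

Derivation:
rank_ℚ(R)=3; free=4−3=1
SNF(R) diag = [5, 5, 15] → torsion [5, 5, 15]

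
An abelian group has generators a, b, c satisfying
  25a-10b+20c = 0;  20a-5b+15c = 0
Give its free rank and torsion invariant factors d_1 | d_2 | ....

rank_ℚ(R)=2; free=3−2=1
SNF(R) diag = [5, 5] → torsion [5, 5]

Answer: M ≅ ℤ^1 ⊕ ℤ/5 ⊕ ℤ/5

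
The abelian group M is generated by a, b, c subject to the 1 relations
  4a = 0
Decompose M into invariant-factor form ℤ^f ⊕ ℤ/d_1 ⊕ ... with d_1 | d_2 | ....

Answer: M ≅ ℤ^2 ⊕ ℤ/4

Derivation:
rank_ℚ(R)=1; free=3−1=2
SNF(R) diag = [4] → torsion [4]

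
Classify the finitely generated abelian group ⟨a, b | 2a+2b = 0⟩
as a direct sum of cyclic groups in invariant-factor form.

rank_ℚ(R)=1; free=2−1=1
SNF(R) diag = [2] → torsion [2]

Answer: M ≅ ℤ^1 ⊕ ℤ/2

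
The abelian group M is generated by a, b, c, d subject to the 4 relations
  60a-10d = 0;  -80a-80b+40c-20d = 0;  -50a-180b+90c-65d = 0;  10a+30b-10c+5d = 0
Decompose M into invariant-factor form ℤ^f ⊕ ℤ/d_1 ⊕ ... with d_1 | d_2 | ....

Answer: M ≅ ℤ/5 ⊕ ℤ/10 ⊕ ℤ/20 ⊕ ℤ/40

Derivation:
rank_ℚ(R)=4; free=4−4=0
SNF(R) diag = [5, 10, 20, 40] → torsion [5, 10, 20, 40]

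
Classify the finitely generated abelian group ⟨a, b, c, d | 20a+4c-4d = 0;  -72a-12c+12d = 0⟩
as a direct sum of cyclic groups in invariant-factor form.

Answer: M ≅ ℤ^2 ⊕ ℤ/4 ⊕ ℤ/12

Derivation:
rank_ℚ(R)=2; free=4−2=2
SNF(R) diag = [4, 12] → torsion [4, 12]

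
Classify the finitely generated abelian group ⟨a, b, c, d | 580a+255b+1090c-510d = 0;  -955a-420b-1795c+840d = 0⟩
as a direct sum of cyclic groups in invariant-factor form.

Answer: M ≅ ℤ^2 ⊕ ℤ/5 ⊕ ℤ/15

Derivation:
rank_ℚ(R)=2; free=4−2=2
SNF(R) diag = [5, 15] → torsion [5, 15]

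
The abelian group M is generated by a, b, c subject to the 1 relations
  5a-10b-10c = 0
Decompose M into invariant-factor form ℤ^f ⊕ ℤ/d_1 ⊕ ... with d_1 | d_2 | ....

rank_ℚ(R)=1; free=3−1=2
SNF(R) diag = [5] → torsion [5]

Answer: M ≅ ℤ^2 ⊕ ℤ/5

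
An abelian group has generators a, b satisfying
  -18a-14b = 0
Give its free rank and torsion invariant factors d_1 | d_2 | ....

Answer: M ≅ ℤ^1 ⊕ ℤ/2

Derivation:
rank_ℚ(R)=1; free=2−1=1
SNF(R) diag = [2] → torsion [2]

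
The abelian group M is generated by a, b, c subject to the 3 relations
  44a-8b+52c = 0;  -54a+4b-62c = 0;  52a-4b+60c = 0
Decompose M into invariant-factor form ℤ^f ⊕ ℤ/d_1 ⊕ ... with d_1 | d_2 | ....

rank_ℚ(R)=3; free=3−3=0
SNF(R) diag = [2, 4, 8] → torsion [2, 4, 8]

Answer: M ≅ ℤ/2 ⊕ ℤ/4 ⊕ ℤ/8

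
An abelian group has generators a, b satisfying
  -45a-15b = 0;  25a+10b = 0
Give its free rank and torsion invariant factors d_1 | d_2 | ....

rank_ℚ(R)=2; free=2−2=0
SNF(R) diag = [5, 15] → torsion [5, 15]

Answer: M ≅ ℤ/5 ⊕ ℤ/15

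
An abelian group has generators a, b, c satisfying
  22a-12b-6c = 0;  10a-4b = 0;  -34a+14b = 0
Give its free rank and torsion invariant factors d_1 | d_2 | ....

rank_ℚ(R)=3; free=3−3=0
SNF(R) diag = [2, 2, 6] → torsion [2, 2, 6]

Answer: M ≅ ℤ/2 ⊕ ℤ/2 ⊕ ℤ/6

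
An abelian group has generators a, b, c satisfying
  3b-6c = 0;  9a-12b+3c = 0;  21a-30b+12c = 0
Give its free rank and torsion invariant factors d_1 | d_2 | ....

rank_ℚ(R)=3; free=3−3=0
SNF(R) diag = [3, 3, 3] → torsion [3, 3, 3]

Answer: M ≅ ℤ/3 ⊕ ℤ/3 ⊕ ℤ/3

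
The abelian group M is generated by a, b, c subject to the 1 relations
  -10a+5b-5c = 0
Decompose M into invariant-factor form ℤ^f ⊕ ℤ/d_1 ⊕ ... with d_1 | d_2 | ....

Answer: M ≅ ℤ^2 ⊕ ℤ/5

Derivation:
rank_ℚ(R)=1; free=3−1=2
SNF(R) diag = [5] → torsion [5]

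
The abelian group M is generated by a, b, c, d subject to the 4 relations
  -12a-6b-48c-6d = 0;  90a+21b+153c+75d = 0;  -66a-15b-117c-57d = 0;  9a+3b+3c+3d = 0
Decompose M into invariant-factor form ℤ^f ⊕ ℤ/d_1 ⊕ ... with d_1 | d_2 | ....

Answer: M ≅ ℤ/3 ⊕ ℤ/3 ⊕ ℤ/6 ⊕ ℤ/12

Derivation:
rank_ℚ(R)=4; free=4−4=0
SNF(R) diag = [3, 3, 6, 12] → torsion [3, 3, 6, 12]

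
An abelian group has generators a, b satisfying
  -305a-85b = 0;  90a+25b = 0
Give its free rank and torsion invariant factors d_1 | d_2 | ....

Answer: M ≅ ℤ/5 ⊕ ℤ/5

Derivation:
rank_ℚ(R)=2; free=2−2=0
SNF(R) diag = [5, 5] → torsion [5, 5]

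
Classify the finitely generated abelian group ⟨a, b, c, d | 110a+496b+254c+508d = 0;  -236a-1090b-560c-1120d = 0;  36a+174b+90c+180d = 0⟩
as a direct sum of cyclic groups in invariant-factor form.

rank_ℚ(R)=3; free=4−3=1
SNF(R) diag = [2, 6, 18] → torsion [2, 6, 18]

Answer: M ≅ ℤ^1 ⊕ ℤ/2 ⊕ ℤ/6 ⊕ ℤ/18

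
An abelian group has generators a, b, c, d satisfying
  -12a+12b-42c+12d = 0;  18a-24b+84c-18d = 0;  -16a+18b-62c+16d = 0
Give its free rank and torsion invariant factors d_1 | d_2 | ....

Answer: M ≅ ℤ^1 ⊕ ℤ/2 ⊕ ℤ/6 ⊕ ℤ/6

Derivation:
rank_ℚ(R)=3; free=4−3=1
SNF(R) diag = [2, 6, 6] → torsion [2, 6, 6]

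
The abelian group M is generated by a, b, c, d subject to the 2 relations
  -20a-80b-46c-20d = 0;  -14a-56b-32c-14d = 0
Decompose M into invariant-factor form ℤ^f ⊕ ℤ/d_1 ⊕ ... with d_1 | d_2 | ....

Answer: M ≅ ℤ^2 ⊕ ℤ/2 ⊕ ℤ/2

Derivation:
rank_ℚ(R)=2; free=4−2=2
SNF(R) diag = [2, 2] → torsion [2, 2]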